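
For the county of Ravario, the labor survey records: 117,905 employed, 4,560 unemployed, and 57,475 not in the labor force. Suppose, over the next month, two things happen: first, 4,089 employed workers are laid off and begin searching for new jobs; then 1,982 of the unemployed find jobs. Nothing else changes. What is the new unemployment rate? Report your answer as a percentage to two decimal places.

Initially, labor force = 117,905 + 4,560 = 122,465, so u = 4,560/122,465 = 3.72%.
After the first change, employed falls and unemployed rises by 4,089; labor force unchanged → E = 113,816, U = 8,649, labor force = 122,465.
After the second change, unemployed falls and employed rises by 1,982; labor force unchanged → E = 115,798, U = 6,667, labor force = 122,465.
New unemployment rate = 6,667 / 122,465 = 5.44%.

New unemployment rate ≈ 5.44%.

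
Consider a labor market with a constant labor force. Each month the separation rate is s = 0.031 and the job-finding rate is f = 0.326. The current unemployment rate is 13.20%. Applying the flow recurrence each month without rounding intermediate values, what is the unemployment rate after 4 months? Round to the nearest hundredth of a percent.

Unemployment rate after four months ≈ 9.46%.

With a fixed labor force, u_{t+1} = u_t + s·(1−u_t) − f·u_t = u_t·(1−s−f) + s.
Here 1−s−f = 0.643 and s = 0.031.
u_1 = 0.132000 × 0.643 + 0.031 = 0.115876.
u_2 = 0.115876 × 0.643 + 0.031 = 0.105508.
u_3 = 0.105508 × 0.643 + 0.031 = 0.098842.
u_4 = 0.098842 × 0.643 + 0.031 = 0.094555.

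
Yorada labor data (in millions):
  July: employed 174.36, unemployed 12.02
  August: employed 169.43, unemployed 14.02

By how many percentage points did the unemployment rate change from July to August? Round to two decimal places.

July: labor force = 174.36 + 12.02 = 186.38; u = 12.02/186.38 = 6.45%.
August: labor force = 169.43 + 14.02 = 183.45; u = 14.02/183.45 = 7.64%.
Change = 7.64% − 6.45% = +1.19 pp.

The unemployment rate changed by +1.19 percentage points.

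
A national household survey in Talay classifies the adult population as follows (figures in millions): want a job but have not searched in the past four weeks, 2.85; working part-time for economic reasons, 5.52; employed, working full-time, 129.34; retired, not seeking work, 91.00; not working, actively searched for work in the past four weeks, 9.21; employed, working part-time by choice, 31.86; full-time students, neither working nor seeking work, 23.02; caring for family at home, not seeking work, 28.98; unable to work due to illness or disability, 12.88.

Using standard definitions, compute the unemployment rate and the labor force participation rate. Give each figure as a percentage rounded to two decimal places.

Employed = 5.52 + 129.34 + 31.86 = 166.72 million (anyone who worked, including part-time for economic reasons, counts as employed).
Unemployed = 9.21 million.
Labor force = 166.72 + 9.21 = 175.93 million.
Not in labor force = 2.85 + 91.00 + 23.02 + 28.98 + 12.88 = 158.73 million (those not working and not actively searching are outside the labor force — including those who want a job but have given up searching).
Civilian working-age population = 175.93 + 158.73 = 334.66 million.
Unemployment rate = 9.21 / 175.93 = 5.24%.
Labor force participation rate = 175.93 / 334.66 = 52.57%.

Unemployment rate ≈ 5.24%; labor force participation rate ≈ 52.57%.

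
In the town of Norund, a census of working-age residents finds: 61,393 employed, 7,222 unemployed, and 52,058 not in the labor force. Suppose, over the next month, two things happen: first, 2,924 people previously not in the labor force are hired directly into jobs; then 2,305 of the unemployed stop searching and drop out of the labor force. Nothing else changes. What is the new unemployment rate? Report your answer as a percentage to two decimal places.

Initially, labor force = 61,393 + 7,222 = 68,615, so u = 7,222/68,615 = 10.53%.
After the first change, employed and labor force both rise by 2,924; unemployed unchanged → E = 64,317, U = 7,222, labor force = 71,539.
After the second change, unemployed and labor force both fall by 2,305 → E = 64,317, U = 4,917, labor force = 69,234.
New unemployment rate = 4,917 / 69,234 = 7.10%.

New unemployment rate ≈ 7.10%.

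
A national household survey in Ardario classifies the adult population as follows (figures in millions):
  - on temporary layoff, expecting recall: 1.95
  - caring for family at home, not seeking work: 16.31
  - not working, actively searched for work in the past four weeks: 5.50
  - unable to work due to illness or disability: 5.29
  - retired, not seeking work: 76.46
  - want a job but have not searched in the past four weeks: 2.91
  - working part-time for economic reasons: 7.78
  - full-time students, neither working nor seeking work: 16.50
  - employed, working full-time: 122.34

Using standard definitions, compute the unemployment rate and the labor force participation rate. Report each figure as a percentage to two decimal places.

Unemployment rate ≈ 5.42%; labor force participation rate ≈ 53.94%.

Employed = 7.78 + 122.34 = 130.12 million (anyone who worked, including part-time for economic reasons, counts as employed).
Unemployed = 1.95 + 5.50 = 7.45 million (jobless and actively searching, or on temporary layoff).
Labor force = 130.12 + 7.45 = 137.57 million.
Not in labor force = 16.31 + 5.29 + 76.46 + 2.91 + 16.50 = 117.47 million (those not working and not actively searching are outside the labor force — including those who want a job but have given up searching).
Civilian working-age population = 137.57 + 117.47 = 255.04 million.
Unemployment rate = 7.45 / 137.57 = 5.42%.
Labor force participation rate = 137.57 / 255.04 = 53.94%.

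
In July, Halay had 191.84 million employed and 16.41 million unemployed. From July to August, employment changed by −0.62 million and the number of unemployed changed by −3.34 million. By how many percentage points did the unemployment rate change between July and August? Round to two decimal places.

The unemployment rate changed by −1.48 percentage points.

July: labor force = 191.84 + 16.41 = 208.25; u = 16.41/208.25 = 7.88%.
August: labor force = 191.22 + 13.07 = 204.29; u = 13.07/204.29 = 6.40%.
Change = 6.40% − 7.88% = −1.48 pp.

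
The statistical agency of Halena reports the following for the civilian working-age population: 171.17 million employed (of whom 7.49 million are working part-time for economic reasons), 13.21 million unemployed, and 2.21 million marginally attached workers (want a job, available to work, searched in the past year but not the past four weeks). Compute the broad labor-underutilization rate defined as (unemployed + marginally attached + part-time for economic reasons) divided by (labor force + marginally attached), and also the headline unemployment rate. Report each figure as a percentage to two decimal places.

Labor force = 171.17 + 13.21 = 184.38 million.
Numerator = 13.21 + 2.21 + 7.49 = 22.91 million.
Denominator = 184.38 + 2.21 = 186.59 million.
Broad rate = 22.91 / 186.59 = 12.28%.
Headline unemployment rate = 13.21 / 184.38 = 7.16%.

Broad underutilization rate ≈ 12.28%; headline unemployment rate ≈ 7.16%.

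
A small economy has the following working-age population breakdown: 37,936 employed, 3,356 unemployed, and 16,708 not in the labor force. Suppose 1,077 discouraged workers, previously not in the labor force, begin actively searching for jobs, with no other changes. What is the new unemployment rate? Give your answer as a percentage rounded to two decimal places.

Initially, labor force = 37,936 + 3,356 = 41,292, so u = 3,356/41,292 = 8.13%.
After the change, unemployed and labor force both rise by 1,077 → E = 37,936, U = 4,433, labor force = 42,369.
New unemployment rate = 4,433 / 42,369 = 10.46%.

New unemployment rate ≈ 10.46%.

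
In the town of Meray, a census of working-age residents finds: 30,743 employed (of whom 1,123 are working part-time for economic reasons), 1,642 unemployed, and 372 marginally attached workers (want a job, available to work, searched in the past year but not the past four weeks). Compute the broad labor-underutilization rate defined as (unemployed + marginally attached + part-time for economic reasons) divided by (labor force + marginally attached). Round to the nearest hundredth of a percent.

Labor force = 30,743 + 1,642 = 32,385.
Numerator = 1,642 + 372 + 1,123 = 3,137.
Denominator = 32,385 + 372 = 32,757.
Broad rate = 3,137 / 32,757 = 9.58%.

Broad underutilization rate ≈ 9.58%.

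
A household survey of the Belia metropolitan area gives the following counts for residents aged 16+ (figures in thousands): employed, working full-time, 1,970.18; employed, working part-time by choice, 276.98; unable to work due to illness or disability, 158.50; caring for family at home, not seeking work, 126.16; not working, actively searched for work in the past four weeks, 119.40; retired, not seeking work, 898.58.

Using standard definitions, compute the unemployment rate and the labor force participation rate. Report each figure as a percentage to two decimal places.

Unemployment rate ≈ 5.05%; labor force participation rate ≈ 66.67%.

Employed = 1,970.18 + 276.98 = 2,247.16 thousand.
Unemployed = 119.40 thousand.
Labor force = 2,247.16 + 119.40 = 2,366.56 thousand.
Not in labor force = 158.50 + 126.16 + 898.58 = 1,183.24 thousand (those not working and not actively searching are outside the labor force).
Civilian working-age population = 2,366.56 + 1,183.24 = 3,549.80 thousand.
Unemployment rate = 119.40 / 2,366.56 = 5.05%.
Labor force participation rate = 2,366.56 / 3,549.80 = 66.67%.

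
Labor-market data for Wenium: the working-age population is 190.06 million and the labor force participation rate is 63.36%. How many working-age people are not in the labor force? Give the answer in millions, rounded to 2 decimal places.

Share not in the labor force = 1 − 0.6336 = 0.3664.
Not in labor force = 0.3664 × 190.06 ≈ 69.64 million.

About 69.64 million are not in the labor force.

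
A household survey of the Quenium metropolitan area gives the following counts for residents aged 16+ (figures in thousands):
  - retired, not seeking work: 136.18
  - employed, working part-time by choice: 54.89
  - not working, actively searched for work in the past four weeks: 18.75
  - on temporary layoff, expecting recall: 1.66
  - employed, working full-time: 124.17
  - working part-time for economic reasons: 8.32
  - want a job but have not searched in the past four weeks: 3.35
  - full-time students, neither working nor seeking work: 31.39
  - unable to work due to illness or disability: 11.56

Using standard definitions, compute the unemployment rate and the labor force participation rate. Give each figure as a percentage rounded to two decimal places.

Employed = 54.89 + 124.17 + 8.32 = 187.38 thousand (anyone who worked, including part-time for economic reasons, counts as employed).
Unemployed = 18.75 + 1.66 = 20.41 thousand (jobless and actively searching, or on temporary layoff).
Labor force = 187.38 + 20.41 = 207.79 thousand.
Not in labor force = 136.18 + 3.35 + 31.39 + 11.56 = 182.48 thousand (those not working and not actively searching are outside the labor force — including those who want a job but have given up searching).
Civilian working-age population = 207.79 + 182.48 = 390.27 thousand.
Unemployment rate = 20.41 / 207.79 = 9.82%.
Labor force participation rate = 207.79 / 390.27 = 53.24%.

Unemployment rate ≈ 9.82%; labor force participation rate ≈ 53.24%.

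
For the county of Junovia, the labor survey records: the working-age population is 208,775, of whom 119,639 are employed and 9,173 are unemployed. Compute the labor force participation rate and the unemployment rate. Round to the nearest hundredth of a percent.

Labor force = employed + unemployed = 119,639 + 9,173 = 128,812.
Unemployment rate = 9,173 / 128,812 = 7.12%.
Labor force participation rate = 128,812 / 208,775 = 61.70%.

Labor force participation rate ≈ 61.70%; unemployment rate ≈ 7.12%.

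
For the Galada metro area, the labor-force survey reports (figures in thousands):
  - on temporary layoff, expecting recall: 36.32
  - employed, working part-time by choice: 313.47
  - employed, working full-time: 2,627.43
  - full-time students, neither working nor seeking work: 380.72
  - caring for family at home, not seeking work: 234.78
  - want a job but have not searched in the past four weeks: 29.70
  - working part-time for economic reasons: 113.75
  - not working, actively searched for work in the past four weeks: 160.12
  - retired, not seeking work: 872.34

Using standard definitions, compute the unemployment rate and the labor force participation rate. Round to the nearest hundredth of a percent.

Unemployment rate ≈ 6.04%; labor force participation rate ≈ 68.18%.

Employed = 313.47 + 2,627.43 + 113.75 = 3,054.65 thousand (anyone who worked, including part-time for economic reasons, counts as employed).
Unemployed = 36.32 + 160.12 = 196.44 thousand (jobless and actively searching, or on temporary layoff).
Labor force = 3,054.65 + 196.44 = 3,251.09 thousand.
Not in labor force = 380.72 + 234.78 + 29.70 + 872.34 = 1,517.54 thousand (those not working and not actively searching are outside the labor force — including those who want a job but have given up searching).
Civilian working-age population = 3,251.09 + 1,517.54 = 4,768.63 thousand.
Unemployment rate = 196.44 / 3,251.09 = 6.04%.
Labor force participation rate = 3,251.09 / 4,768.63 = 68.18%.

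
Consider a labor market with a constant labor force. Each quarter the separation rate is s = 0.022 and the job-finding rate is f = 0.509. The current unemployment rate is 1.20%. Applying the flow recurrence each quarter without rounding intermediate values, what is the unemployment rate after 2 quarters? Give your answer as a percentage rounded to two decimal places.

Unemployment rate after two quarters ≈ 3.50%.

With a fixed labor force, u_{t+1} = u_t + s·(1−u_t) − f·u_t = u_t·(1−s−f) + s.
Here 1−s−f = 0.469 and s = 0.022.
u_1 = 0.012000 × 0.469 + 0.022 = 0.027628.
u_2 = 0.027628 × 0.469 + 0.022 = 0.034958.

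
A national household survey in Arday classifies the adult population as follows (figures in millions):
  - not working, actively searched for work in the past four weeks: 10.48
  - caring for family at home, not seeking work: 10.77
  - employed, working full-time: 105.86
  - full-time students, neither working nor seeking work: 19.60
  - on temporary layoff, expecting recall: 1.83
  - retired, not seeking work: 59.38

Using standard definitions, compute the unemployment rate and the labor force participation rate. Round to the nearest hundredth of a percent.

Unemployment rate ≈ 10.42%; labor force participation rate ≈ 56.83%.

Employed = 105.86 million.
Unemployed = 10.48 + 1.83 = 12.31 million (jobless and actively searching, or on temporary layoff).
Labor force = 105.86 + 12.31 = 118.17 million.
Not in labor force = 10.77 + 19.60 + 59.38 = 89.75 million (those not working and not actively searching are outside the labor force).
Civilian working-age population = 118.17 + 89.75 = 207.92 million.
Unemployment rate = 12.31 / 118.17 = 10.42%.
Labor force participation rate = 118.17 / 207.92 = 56.83%.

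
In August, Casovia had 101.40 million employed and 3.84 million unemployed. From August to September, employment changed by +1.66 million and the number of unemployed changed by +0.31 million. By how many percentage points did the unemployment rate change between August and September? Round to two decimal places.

August: labor force = 101.40 + 3.84 = 105.24; u = 3.84/105.24 = 3.65%.
September: labor force = 103.06 + 4.15 = 107.21; u = 4.15/107.21 = 3.87%.
Change = 3.87% − 3.65% = +0.22 pp.

The unemployment rate changed by +0.22 percentage points.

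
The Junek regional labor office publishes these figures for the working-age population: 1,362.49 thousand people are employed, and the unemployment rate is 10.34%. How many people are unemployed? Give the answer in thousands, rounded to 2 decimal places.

About 157.13 thousand are unemployed.

Let U be the number unemployed. The labor force is E + U, and U/(E+U) = 0.1034.
So U = 0.1034 × 1,362.49 / (1 − 0.1034) = 140.8815 / 0.8966 ≈ 157.13 thousand.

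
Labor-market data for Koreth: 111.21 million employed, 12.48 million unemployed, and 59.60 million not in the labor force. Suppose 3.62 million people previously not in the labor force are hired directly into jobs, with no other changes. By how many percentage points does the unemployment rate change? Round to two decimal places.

The unemployment rate changes by −0.29 percentage points.

Initially, labor force = 111.21 + 12.48 = 123.69 million, so u = 12.48/123.69 = 10.09%.
After the change, employed and labor force both rise by 3.62; unemployed unchanged → E = 114.83, U = 12.48, labor force = 127.31 million.
New unemployment rate = 12.48 / 127.31 = 9.80%.
Change = 9.80% − 10.09% = −0.29 percentage points.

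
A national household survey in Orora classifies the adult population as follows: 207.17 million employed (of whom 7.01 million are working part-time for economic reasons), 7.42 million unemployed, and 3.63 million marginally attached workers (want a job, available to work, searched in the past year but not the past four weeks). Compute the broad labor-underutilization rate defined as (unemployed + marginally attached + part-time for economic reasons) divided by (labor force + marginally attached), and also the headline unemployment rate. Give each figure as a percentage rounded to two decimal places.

Labor force = 207.17 + 7.42 = 214.59 million.
Numerator = 7.42 + 3.63 + 7.01 = 18.06 million.
Denominator = 214.59 + 3.63 = 218.22 million.
Broad rate = 18.06 / 218.22 = 8.28%.
Headline unemployment rate = 7.42 / 214.59 = 3.46%.

Broad underutilization rate ≈ 8.28%; headline unemployment rate ≈ 3.46%.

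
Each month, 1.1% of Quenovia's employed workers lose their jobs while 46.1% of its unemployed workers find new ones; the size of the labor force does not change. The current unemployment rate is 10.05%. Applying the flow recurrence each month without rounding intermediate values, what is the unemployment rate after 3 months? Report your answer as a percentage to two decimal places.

With a fixed labor force, u_{t+1} = u_t + s·(1−u_t) − f·u_t = u_t·(1−s−f) + s.
Here 1−s−f = 0.528 and s = 0.011.
u_1 = 0.100500 × 0.528 + 0.011 = 0.064064.
u_2 = 0.064064 × 0.528 + 0.011 = 0.044826.
u_3 = 0.044826 × 0.528 + 0.011 = 0.034668.

Unemployment rate after three months ≈ 3.47%.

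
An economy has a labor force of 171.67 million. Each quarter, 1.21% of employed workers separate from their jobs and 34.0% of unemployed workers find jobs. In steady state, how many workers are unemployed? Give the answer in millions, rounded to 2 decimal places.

Steady-state unemployment rate u* = s/(s+f) = 1.21/(1.21+34.0) = 0.034365.
Unemployed = u* × labor force = 0.034365 × 171.67 ≈ 5.90 million.

About 5.90 million are unemployed in steady state.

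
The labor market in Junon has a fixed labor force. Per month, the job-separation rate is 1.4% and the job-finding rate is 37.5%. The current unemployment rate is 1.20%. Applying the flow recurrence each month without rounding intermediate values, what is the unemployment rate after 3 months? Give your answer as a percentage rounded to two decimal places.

Unemployment rate after three months ≈ 3.05%.

With a fixed labor force, u_{t+1} = u_t + s·(1−u_t) − f·u_t = u_t·(1−s−f) + s.
Here 1−s−f = 0.611 and s = 0.014.
u_1 = 0.012000 × 0.611 + 0.014 = 0.021332.
u_2 = 0.021332 × 0.611 + 0.014 = 0.027034.
u_3 = 0.027034 × 0.611 + 0.014 = 0.030518.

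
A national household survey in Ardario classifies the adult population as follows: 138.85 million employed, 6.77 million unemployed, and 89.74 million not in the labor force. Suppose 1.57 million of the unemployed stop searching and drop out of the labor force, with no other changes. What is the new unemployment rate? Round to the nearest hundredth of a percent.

Initially, labor force = 138.85 + 6.77 = 145.62 million, so u = 6.77/145.62 = 4.65%.
After the change, unemployed and labor force both fall by 1.57 → E = 138.85, U = 5.20, labor force = 144.05 million.
New unemployment rate = 5.20 / 144.05 = 3.61%.

New unemployment rate ≈ 3.61%.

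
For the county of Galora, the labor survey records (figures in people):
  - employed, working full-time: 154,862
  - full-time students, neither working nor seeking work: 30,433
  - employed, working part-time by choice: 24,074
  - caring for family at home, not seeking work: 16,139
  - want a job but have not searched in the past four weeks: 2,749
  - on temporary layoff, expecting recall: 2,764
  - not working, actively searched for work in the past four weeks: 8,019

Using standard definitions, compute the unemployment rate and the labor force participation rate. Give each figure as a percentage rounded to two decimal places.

Employed = 154,862 + 24,074 = 178,936.
Unemployed = 2,764 + 8,019 = 10,783 (jobless and actively searching, or on temporary layoff).
Labor force = 178,936 + 10,783 = 189,719.
Not in labor force = 30,433 + 16,139 + 2,749 = 49,321 (those not working and not actively searching are outside the labor force — including those who want a job but have given up searching).
Civilian working-age population = 189,719 + 49,321 = 239,040.
Unemployment rate = 10,783 / 189,719 = 5.68%.
Labor force participation rate = 189,719 / 239,040 = 79.37%.

Unemployment rate ≈ 5.68%; labor force participation rate ≈ 79.37%.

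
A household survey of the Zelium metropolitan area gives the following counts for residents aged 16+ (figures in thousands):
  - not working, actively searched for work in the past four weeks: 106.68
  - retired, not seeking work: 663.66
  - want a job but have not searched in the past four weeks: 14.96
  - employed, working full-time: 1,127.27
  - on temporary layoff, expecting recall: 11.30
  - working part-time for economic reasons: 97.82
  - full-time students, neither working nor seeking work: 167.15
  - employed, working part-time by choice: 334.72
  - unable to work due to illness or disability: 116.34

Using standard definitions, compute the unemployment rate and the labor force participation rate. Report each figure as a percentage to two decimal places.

Employed = 1,127.27 + 97.82 + 334.72 = 1,559.81 thousand (anyone who worked, including part-time for economic reasons, counts as employed).
Unemployed = 106.68 + 11.30 = 117.98 thousand (jobless and actively searching, or on temporary layoff).
Labor force = 1,559.81 + 117.98 = 1,677.79 thousand.
Not in labor force = 663.66 + 14.96 + 167.15 + 116.34 = 962.11 thousand (those not working and not actively searching are outside the labor force — including those who want a job but have given up searching).
Civilian working-age population = 1,677.79 + 962.11 = 2,639.90 thousand.
Unemployment rate = 117.98 / 1,677.79 = 7.03%.
Labor force participation rate = 1,677.79 / 2,639.90 = 63.56%.

Unemployment rate ≈ 7.03%; labor force participation rate ≈ 63.56%.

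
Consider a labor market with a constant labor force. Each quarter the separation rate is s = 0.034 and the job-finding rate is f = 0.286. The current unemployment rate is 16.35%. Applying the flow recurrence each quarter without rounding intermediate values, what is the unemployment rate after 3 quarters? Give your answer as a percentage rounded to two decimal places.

With a fixed labor force, u_{t+1} = u_t + s·(1−u_t) − f·u_t = u_t·(1−s−f) + s.
Here 1−s−f = 0.680 and s = 0.034.
u_1 = 0.163500 × 0.680 + 0.034 = 0.145180.
u_2 = 0.145180 × 0.680 + 0.034 = 0.132722.
u_3 = 0.132722 × 0.680 + 0.034 = 0.124251.

Unemployment rate after three quarters ≈ 12.43%.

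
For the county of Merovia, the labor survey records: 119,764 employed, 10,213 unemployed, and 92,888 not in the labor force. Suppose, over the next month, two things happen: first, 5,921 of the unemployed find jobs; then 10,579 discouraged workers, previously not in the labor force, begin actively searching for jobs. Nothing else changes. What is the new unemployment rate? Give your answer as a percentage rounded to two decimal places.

New unemployment rate ≈ 10.58%.

Initially, labor force = 119,764 + 10,213 = 129,977, so u = 10,213/129,977 = 7.86%.
After the first change, unemployed falls and employed rises by 5,921; labor force unchanged → E = 125,685, U = 4,292, labor force = 129,977.
After the second change, unemployed and labor force both rise by 10,579 → E = 125,685, U = 14,871, labor force = 140,556.
New unemployment rate = 14,871 / 140,556 = 10.58%.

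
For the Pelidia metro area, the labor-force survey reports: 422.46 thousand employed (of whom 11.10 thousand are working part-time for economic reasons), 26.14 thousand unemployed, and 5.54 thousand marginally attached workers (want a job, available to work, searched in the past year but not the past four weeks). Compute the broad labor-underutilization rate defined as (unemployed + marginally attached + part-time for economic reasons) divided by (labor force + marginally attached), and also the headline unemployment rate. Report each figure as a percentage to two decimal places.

Broad underutilization rate ≈ 9.42%; headline unemployment rate ≈ 5.83%.

Labor force = 422.46 + 26.14 = 448.60 thousand.
Numerator = 26.14 + 5.54 + 11.10 = 42.78 thousand.
Denominator = 448.60 + 5.54 = 454.14 thousand.
Broad rate = 42.78 / 454.14 = 9.42%.
Headline unemployment rate = 26.14 / 448.60 = 5.83%.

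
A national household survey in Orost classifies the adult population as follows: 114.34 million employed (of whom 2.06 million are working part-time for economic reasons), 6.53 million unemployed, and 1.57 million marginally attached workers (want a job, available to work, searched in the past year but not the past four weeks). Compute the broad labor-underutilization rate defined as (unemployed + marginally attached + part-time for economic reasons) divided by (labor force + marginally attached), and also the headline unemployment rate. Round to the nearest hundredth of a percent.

Labor force = 114.34 + 6.53 = 120.87 million.
Numerator = 6.53 + 1.57 + 2.06 = 10.16 million.
Denominator = 120.87 + 1.57 = 122.44 million.
Broad rate = 10.16 / 122.44 = 8.30%.
Headline unemployment rate = 6.53 / 120.87 = 5.40%.

Broad underutilization rate ≈ 8.30%; headline unemployment rate ≈ 5.40%.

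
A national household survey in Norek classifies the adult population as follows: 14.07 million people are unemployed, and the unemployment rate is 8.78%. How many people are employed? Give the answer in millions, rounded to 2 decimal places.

About 146.18 million are employed.

Labor force = U / u = 14.07 / 0.0878 ≈ 160.25 million.
Employed = labor force − unemployed = 160.25 − 14.07 = 146.18 million.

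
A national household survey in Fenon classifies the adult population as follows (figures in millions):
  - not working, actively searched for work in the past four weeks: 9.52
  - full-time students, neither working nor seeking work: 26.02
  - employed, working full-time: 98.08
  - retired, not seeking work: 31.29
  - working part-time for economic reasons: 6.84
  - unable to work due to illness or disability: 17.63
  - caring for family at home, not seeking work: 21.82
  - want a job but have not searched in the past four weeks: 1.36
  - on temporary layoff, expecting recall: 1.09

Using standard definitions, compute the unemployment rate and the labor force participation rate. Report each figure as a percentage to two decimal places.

Employed = 98.08 + 6.84 = 104.92 million (anyone who worked, including part-time for economic reasons, counts as employed).
Unemployed = 9.52 + 1.09 = 10.61 million (jobless and actively searching, or on temporary layoff).
Labor force = 104.92 + 10.61 = 115.53 million.
Not in labor force = 26.02 + 31.29 + 17.63 + 21.82 + 1.36 = 98.12 million (those not working and not actively searching are outside the labor force — including those who want a job but have given up searching).
Civilian working-age population = 115.53 + 98.12 = 213.65 million.
Unemployment rate = 10.61 / 115.53 = 9.18%.
Labor force participation rate = 115.53 / 213.65 = 54.07%.

Unemployment rate ≈ 9.18%; labor force participation rate ≈ 54.07%.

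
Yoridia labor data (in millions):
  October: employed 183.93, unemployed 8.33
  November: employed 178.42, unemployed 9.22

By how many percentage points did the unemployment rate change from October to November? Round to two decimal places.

The unemployment rate changed by +0.58 percentage points.

October: labor force = 183.93 + 8.33 = 192.26; u = 8.33/192.26 = 4.33%.
November: labor force = 178.42 + 9.22 = 187.64; u = 9.22/187.64 = 4.91%.
Change = 4.91% − 4.33% = +0.58 pp.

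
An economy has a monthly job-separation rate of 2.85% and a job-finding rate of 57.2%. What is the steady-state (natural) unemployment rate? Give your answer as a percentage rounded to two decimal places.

Steady-state unemployment rate ≈ 4.75%.

At steady state the flows balance: s·E = f·U, so U/(E+U) = s/(s+f).
u* = 2.85 / (2.85 + 57.2) = 2.85 / 60.05 = 4.75%.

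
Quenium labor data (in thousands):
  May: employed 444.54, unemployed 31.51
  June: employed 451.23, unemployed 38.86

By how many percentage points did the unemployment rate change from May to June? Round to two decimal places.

The unemployment rate changed by +1.31 percentage points.

May: labor force = 444.54 + 31.51 = 476.05; u = 31.51/476.05 = 6.62%.
June: labor force = 451.23 + 38.86 = 490.09; u = 38.86/490.09 = 7.93%.
Change = 7.93% − 6.62% = +1.31 pp.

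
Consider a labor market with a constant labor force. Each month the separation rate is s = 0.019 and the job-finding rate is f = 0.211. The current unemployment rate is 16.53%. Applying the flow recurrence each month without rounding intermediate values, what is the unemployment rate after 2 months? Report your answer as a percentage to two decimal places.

With a fixed labor force, u_{t+1} = u_t + s·(1−u_t) − f·u_t = u_t·(1−s−f) + s.
Here 1−s−f = 0.770 and s = 0.019.
u_1 = 0.165300 × 0.770 + 0.019 = 0.146281.
u_2 = 0.146281 × 0.770 + 0.019 = 0.131636.

Unemployment rate after two months ≈ 13.16%.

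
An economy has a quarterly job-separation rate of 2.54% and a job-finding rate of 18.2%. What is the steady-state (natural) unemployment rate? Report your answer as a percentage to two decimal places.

Steady-state unemployment rate ≈ 12.25%.

At steady state the flows balance: s·E = f·U, so U/(E+U) = s/(s+f).
u* = 2.54 / (2.54 + 18.2) = 2.54 / 20.74 = 12.25%.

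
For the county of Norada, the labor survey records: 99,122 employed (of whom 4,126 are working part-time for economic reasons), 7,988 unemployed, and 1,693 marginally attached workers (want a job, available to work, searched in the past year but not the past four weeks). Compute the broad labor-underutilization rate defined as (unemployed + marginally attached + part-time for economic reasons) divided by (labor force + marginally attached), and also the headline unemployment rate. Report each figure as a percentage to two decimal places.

Labor force = 99,122 + 7,988 = 107,110.
Numerator = 7,988 + 1,693 + 4,126 = 13,807.
Denominator = 107,110 + 1,693 = 108,803.
Broad rate = 13,807 / 108,803 = 12.69%.
Headline unemployment rate = 7,988 / 107,110 = 7.46%.

Broad underutilization rate ≈ 12.69%; headline unemployment rate ≈ 7.46%.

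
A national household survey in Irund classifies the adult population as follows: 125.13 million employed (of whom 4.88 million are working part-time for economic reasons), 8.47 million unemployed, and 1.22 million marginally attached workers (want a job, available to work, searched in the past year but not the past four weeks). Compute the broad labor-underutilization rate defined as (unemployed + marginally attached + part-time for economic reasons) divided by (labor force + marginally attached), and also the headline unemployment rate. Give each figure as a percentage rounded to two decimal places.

Labor force = 125.13 + 8.47 = 133.60 million.
Numerator = 8.47 + 1.22 + 4.88 = 14.57 million.
Denominator = 133.60 + 1.22 = 134.82 million.
Broad rate = 14.57 / 134.82 = 10.81%.
Headline unemployment rate = 8.47 / 133.60 = 6.34%.

Broad underutilization rate ≈ 10.81%; headline unemployment rate ≈ 6.34%.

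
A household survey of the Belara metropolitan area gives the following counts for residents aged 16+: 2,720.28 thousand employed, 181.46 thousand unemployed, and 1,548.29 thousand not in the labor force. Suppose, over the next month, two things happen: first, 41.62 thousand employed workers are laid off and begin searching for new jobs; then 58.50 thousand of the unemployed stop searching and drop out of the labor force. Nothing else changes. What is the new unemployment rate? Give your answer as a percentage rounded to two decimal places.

Initially, labor force = 2,720.28 + 181.46 = 2,901.74 thousand, so u = 181.46/2,901.74 = 6.25%.
After the first change, employed falls and unemployed rises by 41.62; labor force unchanged → E = 2,678.66, U = 223.08, labor force = 2,901.74 thousand.
After the second change, unemployed and labor force both fall by 58.50 → E = 2,678.66, U = 164.58, labor force = 2,843.24 thousand.
New unemployment rate = 164.58 / 2,843.24 = 5.79%.

New unemployment rate ≈ 5.79%.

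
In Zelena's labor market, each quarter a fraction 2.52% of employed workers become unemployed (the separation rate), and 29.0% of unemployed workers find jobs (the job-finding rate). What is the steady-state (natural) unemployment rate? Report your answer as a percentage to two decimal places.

At steady state the flows balance: s·E = f·U, so U/(E+U) = s/(s+f).
u* = 2.52 / (2.52 + 29.0) = 2.52 / 31.52 = 7.99%.

Steady-state unemployment rate ≈ 7.99%.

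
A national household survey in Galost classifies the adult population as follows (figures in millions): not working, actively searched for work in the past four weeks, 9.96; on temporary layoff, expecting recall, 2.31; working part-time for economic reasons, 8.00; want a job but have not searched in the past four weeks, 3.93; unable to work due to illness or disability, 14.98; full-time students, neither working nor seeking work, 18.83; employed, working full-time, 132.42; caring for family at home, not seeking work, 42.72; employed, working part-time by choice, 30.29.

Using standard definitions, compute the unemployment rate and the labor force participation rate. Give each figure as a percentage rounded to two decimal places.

Employed = 8.00 + 132.42 + 30.29 = 170.71 million (anyone who worked, including part-time for economic reasons, counts as employed).
Unemployed = 9.96 + 2.31 = 12.27 million (jobless and actively searching, or on temporary layoff).
Labor force = 170.71 + 12.27 = 182.98 million.
Not in labor force = 3.93 + 14.98 + 18.83 + 42.72 = 80.46 million (those not working and not actively searching are outside the labor force — including those who want a job but have given up searching).
Civilian working-age population = 182.98 + 80.46 = 263.44 million.
Unemployment rate = 12.27 / 182.98 = 6.71%.
Labor force participation rate = 182.98 / 263.44 = 69.46%.

Unemployment rate ≈ 6.71%; labor force participation rate ≈ 69.46%.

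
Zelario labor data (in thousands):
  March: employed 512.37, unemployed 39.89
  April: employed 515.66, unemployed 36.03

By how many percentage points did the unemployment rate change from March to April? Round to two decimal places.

The unemployment rate changed by −0.69 percentage points.

March: labor force = 512.37 + 39.89 = 552.26; u = 39.89/552.26 = 7.22%.
April: labor force = 515.66 + 36.03 = 551.69; u = 36.03/551.69 = 6.53%.
Change = 6.53% − 7.22% = −0.69 pp.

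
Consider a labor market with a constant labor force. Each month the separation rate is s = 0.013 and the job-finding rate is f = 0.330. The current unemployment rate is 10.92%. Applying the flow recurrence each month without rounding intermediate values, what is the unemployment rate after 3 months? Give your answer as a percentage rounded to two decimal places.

Unemployment rate after three months ≈ 5.81%.

With a fixed labor force, u_{t+1} = u_t + s·(1−u_t) − f·u_t = u_t·(1−s−f) + s.
Here 1−s−f = 0.657 and s = 0.013.
u_1 = 0.109200 × 0.657 + 0.013 = 0.084744.
u_2 = 0.084744 × 0.657 + 0.013 = 0.068677.
u_3 = 0.068677 × 0.657 + 0.013 = 0.058121.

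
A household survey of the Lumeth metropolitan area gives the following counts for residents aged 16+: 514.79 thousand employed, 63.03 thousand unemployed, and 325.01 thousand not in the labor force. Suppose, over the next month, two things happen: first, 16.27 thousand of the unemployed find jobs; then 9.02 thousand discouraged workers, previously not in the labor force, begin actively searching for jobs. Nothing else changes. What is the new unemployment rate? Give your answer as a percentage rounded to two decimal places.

New unemployment rate ≈ 9.51%.

Initially, labor force = 514.79 + 63.03 = 577.82 thousand, so u = 63.03/577.82 = 10.91%.
After the first change, unemployed falls and employed rises by 16.27; labor force unchanged → E = 531.06, U = 46.76, labor force = 577.82 thousand.
After the second change, unemployed and labor force both rise by 9.02 → E = 531.06, U = 55.78, labor force = 586.84 thousand.
New unemployment rate = 55.78 / 586.84 = 9.51%.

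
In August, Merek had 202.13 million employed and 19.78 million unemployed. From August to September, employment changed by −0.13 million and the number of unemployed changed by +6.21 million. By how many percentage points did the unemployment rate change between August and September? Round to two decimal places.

The unemployment rate changed by +2.49 percentage points.

August: labor force = 202.13 + 19.78 = 221.91; u = 19.78/221.91 = 8.91%.
September: labor force = 202.00 + 25.99 = 227.99; u = 25.99/227.99 = 11.40%.
Change = 11.40% − 8.91% = +2.49 pp.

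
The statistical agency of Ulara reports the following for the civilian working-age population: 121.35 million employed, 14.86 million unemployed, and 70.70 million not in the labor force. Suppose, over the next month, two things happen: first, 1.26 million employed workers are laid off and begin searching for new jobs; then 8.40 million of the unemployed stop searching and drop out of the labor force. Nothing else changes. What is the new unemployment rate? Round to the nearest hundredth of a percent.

Initially, labor force = 121.35 + 14.86 = 136.21 million, so u = 14.86/136.21 = 10.91%.
After the first change, employed falls and unemployed rises by 1.26; labor force unchanged → E = 120.09, U = 16.12, labor force = 136.21 million.
After the second change, unemployed and labor force both fall by 8.40 → E = 120.09, U = 7.72, labor force = 127.81 million.
New unemployment rate = 7.72 / 127.81 = 6.04%.

New unemployment rate ≈ 6.04%.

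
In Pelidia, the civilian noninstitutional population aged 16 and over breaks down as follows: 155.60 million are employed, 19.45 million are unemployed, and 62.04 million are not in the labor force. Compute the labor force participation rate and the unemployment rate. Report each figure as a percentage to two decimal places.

Labor force participation rate ≈ 73.83%; unemployment rate ≈ 11.11%.

Labor force = employed + unemployed = 155.60 + 19.45 = 175.05 million.
Working-age population = 175.05 + 62.04 = 237.09 million.
Unemployment rate = 19.45 / 175.05 = 11.11%.
Labor force participation rate = 175.05 / 237.09 = 73.83%.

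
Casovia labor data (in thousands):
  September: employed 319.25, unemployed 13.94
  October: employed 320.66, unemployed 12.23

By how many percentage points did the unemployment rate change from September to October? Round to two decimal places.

September: labor force = 319.25 + 13.94 = 333.19; u = 13.94/333.19 = 4.18%.
October: labor force = 320.66 + 12.23 = 332.89; u = 12.23/332.89 = 3.67%.
Change = 3.67% − 4.18% = −0.51 pp.

The unemployment rate changed by −0.51 percentage points.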